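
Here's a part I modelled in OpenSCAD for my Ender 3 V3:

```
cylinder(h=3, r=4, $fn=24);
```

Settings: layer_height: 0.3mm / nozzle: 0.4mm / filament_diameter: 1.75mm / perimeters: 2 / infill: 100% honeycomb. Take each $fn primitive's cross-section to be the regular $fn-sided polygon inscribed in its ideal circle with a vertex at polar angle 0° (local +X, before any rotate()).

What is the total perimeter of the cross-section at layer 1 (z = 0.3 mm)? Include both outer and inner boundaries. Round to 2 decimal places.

25.06 mm

At z = 0.3 mm: the r=4 cylinder gives a regular 24-gon of circumradius 4 (constant along its height) (perimeter = 2·24·4.000·sin(180°/24) = 25.06 mm). Overall, the cross-section is a single solid region. Total boundary length (outer) = 25.06 mm.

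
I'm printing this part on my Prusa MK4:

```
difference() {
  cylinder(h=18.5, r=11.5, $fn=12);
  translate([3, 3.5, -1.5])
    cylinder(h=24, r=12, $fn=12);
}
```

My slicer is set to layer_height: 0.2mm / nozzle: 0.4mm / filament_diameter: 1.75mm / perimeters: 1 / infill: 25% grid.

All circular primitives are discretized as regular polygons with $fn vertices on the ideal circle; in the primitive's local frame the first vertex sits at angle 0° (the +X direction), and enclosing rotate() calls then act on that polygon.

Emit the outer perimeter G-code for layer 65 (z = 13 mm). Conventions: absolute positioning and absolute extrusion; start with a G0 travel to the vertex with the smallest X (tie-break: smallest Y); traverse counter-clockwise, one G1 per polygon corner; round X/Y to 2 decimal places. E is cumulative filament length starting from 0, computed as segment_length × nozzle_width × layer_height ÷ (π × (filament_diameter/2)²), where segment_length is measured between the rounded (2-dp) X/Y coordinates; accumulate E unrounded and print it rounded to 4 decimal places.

At z = 13 mm: the r=11.5 cylinder contributes a regular 12-gon of circumradius 11.5; the cylinder at (3, 3.5): section is a regular 12-gon, circumradius r=12; Subtracting the remaining from the first: starting from the r=11.5 cylinder, the r=12 cylinder at (3, 3.5) partially overlaps it — only the 308.64 mm² overlap (of its 432.00 mm²) is removed, clipping the outline — 1 connected region. The outline is a single polygon with 12 vertices. Extrusion per mm of travel: 0.4 × 0.2 / (π × 0.875²) = 0.033260. Accumulating E over each segment gives final E = 2.1998.

G0 X-11.50 Y0.00 Z13.00
G1 X-9.96 Y-5.75 E0.1980
G1 X-5.75 Y-9.96 E0.3960
G1 X0.00 Y-11.50 E0.5940
G1 X5.75 Y-9.96 E0.7920
G1 X8.75 Y-6.96 E0.9331
G1 X3.00 Y-8.50 E1.1311
G1 X-3.00 Y-6.89 E1.3377
G1 X-7.39 Y-2.50 E1.5442
G1 X-9.00 Y3.50 E1.7508
G1 X-7.83 Y7.88 E1.9016
G1 X-9.96 Y5.75 E2.0018
G1 X-11.50 Y0.00 E2.1998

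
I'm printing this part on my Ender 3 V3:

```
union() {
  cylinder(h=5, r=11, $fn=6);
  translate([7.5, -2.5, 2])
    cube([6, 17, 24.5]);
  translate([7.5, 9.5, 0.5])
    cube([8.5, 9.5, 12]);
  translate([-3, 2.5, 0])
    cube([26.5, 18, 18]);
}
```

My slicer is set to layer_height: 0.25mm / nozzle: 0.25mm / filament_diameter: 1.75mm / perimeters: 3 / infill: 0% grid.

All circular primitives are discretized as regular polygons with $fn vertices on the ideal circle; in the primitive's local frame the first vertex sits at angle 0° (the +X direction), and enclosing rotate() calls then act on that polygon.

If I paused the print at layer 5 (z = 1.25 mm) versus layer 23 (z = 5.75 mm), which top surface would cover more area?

Layer 5 (z = 1.25): the cylinder: section is a regular 6-gon, circumradius r=11 (area = (6/2)·11.000²·sin(360°/6) = 314.37 mm²); the cube at (7.5, -2.5) is absent (z outside [2, 26.5]); the cube at (7.5, 9.5) is present — its section is the full 8.5×9.5 rectangle (area 80.75 mm²); the cube at (-3, 2.5) (footprint 26.5×18) is included at this height (area 477.00 mm²); Combining (union): the regions partially overlap — summed areas 872.12 mm² minus the doubly-counted overlap 154.72 mm² gives 717.39 mm² — area = 717.39 mm². So its area = 717.39 mm². Layer 23 (z = 5.75): the cylinder does not reach this height (z outside [0, 5]); the cube at (7.5, -2.5) (footprint 6×17) is included at this height (area 102.00 mm²); the cube at (7.5, 9.5) is present — its section is the full 8.5×9.5 rectangle (area 80.75 mm²); the cube at (-3, 2.5) (footprint 26.5×18) is included at this height (area 477.00 mm²); Merging all regions: the regions partially overlap — summed areas 659.75 mm² minus the doubly-counted overlap 152.75 mm² gives 507.00 mm² — area = 507.00 mm². So its area = 507.00 mm². Layer 5 is larger (717.39 vs 507.00 mm²).

layer 5 (z = 1.25 mm)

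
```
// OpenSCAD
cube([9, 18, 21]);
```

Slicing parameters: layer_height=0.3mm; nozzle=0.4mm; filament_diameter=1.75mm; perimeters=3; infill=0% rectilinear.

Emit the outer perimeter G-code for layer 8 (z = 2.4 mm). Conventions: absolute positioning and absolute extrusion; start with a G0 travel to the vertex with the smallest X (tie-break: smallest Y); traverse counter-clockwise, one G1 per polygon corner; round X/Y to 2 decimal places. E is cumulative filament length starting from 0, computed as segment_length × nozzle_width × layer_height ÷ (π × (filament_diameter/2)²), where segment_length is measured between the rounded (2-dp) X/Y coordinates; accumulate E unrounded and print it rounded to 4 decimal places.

G0 X0.00 Y0.00 Z2.40
G1 X9.00 Y0.00 E0.4490
G1 X9.00 Y18.00 E1.3470
G1 X0.00 Y18.00 E1.7960
G1 X0.00 Y0.00 E2.6941

At z = 2.4 mm: the cube (footprint 9×18) is included at this height. The outline is a single polygon with 4 vertices. Extrusion per mm of travel: 0.4 × 0.3 / (π × 0.875²) = 0.049890. Accumulating E over each segment gives final E = 2.6941.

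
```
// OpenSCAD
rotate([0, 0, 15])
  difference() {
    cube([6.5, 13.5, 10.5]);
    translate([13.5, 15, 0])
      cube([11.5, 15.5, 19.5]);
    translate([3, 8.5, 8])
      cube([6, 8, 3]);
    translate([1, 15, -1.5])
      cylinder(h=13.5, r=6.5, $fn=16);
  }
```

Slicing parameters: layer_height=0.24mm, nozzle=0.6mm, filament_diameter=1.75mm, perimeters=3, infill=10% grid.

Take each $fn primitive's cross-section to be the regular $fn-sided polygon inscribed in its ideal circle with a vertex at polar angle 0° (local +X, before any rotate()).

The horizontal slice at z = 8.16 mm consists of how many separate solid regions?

1

At z = 8.16 mm: the cube is present — its section is the full 6.5×13.5 rectangle; the cube at (13.5, 15) is present — its section is the full 11.5×15.5 rectangle; the 6×8 cube at (3, 8.5) contributes its full rectangle; the cylinder at (1, 15): section is a regular 16-gon, circumradius r=6.5; After the difference (first − rest): starting from the 6.5×13.5 cube, the 11.5×15.5 cube at (13.5, 15) misses the remaining region (no effect); the 6×8 cube at (3, 8.5) partially overlaps it — only the 17.50 mm² overlap (of its 48.00 mm²) is removed, clipping the outline; the r=6.5 cylinder at (1, 15) partially overlaps it — only the 14.50 mm² overlap (of its 129.35 mm²) is removed, clipping the outline — 1 connected region; (rotated 15° about Z; rotation is an isometry so areas/perimeters/island counts are preserved). The result has 1 disconnected region.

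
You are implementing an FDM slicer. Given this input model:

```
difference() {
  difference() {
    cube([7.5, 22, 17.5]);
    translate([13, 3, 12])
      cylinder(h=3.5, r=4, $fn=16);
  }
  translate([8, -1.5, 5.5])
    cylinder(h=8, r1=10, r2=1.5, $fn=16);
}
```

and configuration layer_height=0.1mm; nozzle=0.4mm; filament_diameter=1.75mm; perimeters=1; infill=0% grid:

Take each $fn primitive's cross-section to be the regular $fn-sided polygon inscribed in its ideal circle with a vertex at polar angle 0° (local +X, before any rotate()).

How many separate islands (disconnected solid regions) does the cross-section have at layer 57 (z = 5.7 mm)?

At z = 5.7 mm: the cube (footprint 7.5×22) is included at this height; the cylinder at (13, 3) does not reach this height (z outside [12, 15.5]); After the difference (first − rest): none of the subtracted shapes is present at this height, so the 7.5×22 cube is unchanged — 1 connected region; the cone at (8, -1.5): at t=0.025 of its height the radius interpolates to r₁+(r₂−r₁)t = 9.787, giving a regular 16-gon of that circumradius; Subtracting the remaining from the first: starting from that combined region, the cone at (8, -1.5) partially overlaps it — only the 51.09 mm² overlap (of its 293.27 mm²) is removed, clipping the outline — 1 connected region. Overall, the cross-section is a single solid region. Island count = 1.

1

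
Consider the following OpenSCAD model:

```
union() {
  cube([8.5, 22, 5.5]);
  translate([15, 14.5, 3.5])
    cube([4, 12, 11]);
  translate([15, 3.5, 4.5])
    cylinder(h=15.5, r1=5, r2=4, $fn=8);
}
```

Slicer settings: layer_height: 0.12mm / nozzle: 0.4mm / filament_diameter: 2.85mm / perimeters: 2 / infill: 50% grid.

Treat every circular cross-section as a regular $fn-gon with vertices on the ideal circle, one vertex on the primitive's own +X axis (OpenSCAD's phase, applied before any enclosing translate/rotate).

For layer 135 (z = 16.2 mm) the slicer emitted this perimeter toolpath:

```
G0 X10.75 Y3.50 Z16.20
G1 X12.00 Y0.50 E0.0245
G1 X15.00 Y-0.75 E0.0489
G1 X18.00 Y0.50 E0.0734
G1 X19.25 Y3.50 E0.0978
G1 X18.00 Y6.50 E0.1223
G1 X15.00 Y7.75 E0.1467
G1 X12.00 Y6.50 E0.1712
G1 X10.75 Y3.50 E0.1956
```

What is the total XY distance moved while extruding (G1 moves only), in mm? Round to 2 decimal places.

Sum the Euclidean lengths of each G1 segment: total = 26.00 mm.

26.00 mm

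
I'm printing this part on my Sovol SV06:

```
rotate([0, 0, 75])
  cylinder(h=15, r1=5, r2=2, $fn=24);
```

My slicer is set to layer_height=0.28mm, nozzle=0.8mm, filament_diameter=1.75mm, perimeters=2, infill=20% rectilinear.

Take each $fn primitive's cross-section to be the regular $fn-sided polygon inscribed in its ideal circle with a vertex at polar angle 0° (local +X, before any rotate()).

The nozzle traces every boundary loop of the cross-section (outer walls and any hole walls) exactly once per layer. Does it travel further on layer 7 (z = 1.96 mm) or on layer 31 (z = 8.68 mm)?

Layer 7 (z = 1.96): the cone (r1=5→r2=2) has section circumradius 4.608 here — a regular 24-gon (perimeter = 2·24·4.608·sin(180°/24) = 28.87 mm); (whole slice rotated 75° about Z — lengths, areas and connectivity unchanged). So its perimeter = 28.87 mm. Layer 31 (z = 8.68): the cone: at t=0.579 of its height the radius interpolates to r₁+(r₂−r₁)t = 3.264, giving a regular 24-gon of that circumradius (perimeter = 2·24·3.264·sin(180°/24) = 20.45 mm); (rotated 75° about Z; rotation is an isometry so areas/perimeters/island counts are preserved). So its perimeter = 20.45 mm. Layer 7 is larger (28.87 vs 20.45 mm).

layer 7 (z = 1.96 mm)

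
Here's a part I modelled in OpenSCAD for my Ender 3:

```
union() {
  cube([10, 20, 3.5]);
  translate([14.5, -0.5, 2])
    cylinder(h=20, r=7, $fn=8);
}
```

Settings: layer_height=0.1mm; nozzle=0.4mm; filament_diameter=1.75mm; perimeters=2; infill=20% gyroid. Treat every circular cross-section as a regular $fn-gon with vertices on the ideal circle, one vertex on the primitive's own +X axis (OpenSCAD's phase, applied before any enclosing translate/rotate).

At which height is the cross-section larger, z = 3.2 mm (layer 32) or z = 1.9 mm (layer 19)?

layer 32 (z = 3.2 mm)

Layer 32 (z = 3.2): the cube is present — its section is the full 10×20 rectangle (area 200.00 mm²); the r=7 cylinder at (14.5, -0.5) gives a regular 8-gon of circumradius 7 (constant along its height) (area = (8/2)·7.000²·sin(360°/8) = 138.59 mm²); Combining (union): the regions partially overlap — summed areas 338.59 mm² minus the doubly-counted overlap 6.14 mm² gives 332.45 mm² — area = 332.45 mm². So its area = 332.45 mm². Layer 19 (z = 1.9): the cube is present — its section is the full 10×20 rectangle (area 200.00 mm²); the cylinder at (14.5, -0.5) does not reach this height (z outside [2, 22]); Merging all regions: only the 10×20 cube is present, so the union is just that shape — area = 200.00 mm². So its area = 200.00 mm². Layer 32 is larger (332.45 vs 200.00 mm²).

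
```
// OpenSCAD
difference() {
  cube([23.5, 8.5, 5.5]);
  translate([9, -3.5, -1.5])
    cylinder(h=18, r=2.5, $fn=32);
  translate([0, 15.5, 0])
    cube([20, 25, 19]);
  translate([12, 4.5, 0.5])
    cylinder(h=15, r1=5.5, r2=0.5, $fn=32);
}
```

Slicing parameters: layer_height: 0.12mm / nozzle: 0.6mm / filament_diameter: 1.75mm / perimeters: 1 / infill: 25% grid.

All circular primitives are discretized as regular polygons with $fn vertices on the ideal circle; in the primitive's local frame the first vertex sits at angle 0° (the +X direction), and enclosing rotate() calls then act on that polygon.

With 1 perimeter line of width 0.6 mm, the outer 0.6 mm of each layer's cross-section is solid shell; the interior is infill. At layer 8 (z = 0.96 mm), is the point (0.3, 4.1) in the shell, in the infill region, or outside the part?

shell

At z = 0.96 mm: the cube (footprint 23.5×8.5) is included at this height; the r=2.5 cylinder at (9, -3.5) gives a regular 32-gon of circumradius 2.5 (constant along its height); the 20×25 cube at (0, 15.5) contributes its full rectangle; the cone at (12, 4.5) (r1=5.5→r2=0.5) has section circumradius 5.347 here — a regular 32-gon; Subtracting the remaining from the first: starting from the 23.5×8.5 cube, the r=2.5 cylinder at (9, -3.5) misses the remaining region (no effect); the 20×25 cube at (0, 15.5) misses the remaining region (no effect); the cone at (12, 4.5) partially overlaps it — only the 79.61 mm² overlap (of its 89.23 mm²) is removed, clipping the outline — 2 connected regions. Overall, the cross-section has 2 separate islands. The nearest boundary edge runs (0.00, 0.00)→(0.00, 8.50); distance from the point to it = 0.30 mm. (Shell/infill is judged within the island containing the point — the largest one.) The point is inside the cross-section, 0.30 mm from the nearest boundary — within the 0.6 mm shell band (1 × 0.6).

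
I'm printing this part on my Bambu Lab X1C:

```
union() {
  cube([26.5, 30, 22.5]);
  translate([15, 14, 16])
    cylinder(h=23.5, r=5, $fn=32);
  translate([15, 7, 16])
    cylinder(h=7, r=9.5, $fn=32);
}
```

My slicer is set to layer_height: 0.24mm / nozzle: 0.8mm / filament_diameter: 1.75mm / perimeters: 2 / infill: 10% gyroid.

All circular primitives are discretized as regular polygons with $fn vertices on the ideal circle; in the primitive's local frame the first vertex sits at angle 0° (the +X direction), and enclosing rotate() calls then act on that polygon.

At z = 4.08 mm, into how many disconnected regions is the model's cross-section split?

At z = 4.08 mm: the 26.5×30 cube contributes its full rectangle; the cylinder at (15, 14) is absent (z outside [16, 39.5]); the cylinder at (15, 7) does not reach this height (z outside [16, 23]); Merging all regions: only the 26.5×30 cube is present, so the union is just that shape — 1 connected region. The result has 1 disconnected region.

1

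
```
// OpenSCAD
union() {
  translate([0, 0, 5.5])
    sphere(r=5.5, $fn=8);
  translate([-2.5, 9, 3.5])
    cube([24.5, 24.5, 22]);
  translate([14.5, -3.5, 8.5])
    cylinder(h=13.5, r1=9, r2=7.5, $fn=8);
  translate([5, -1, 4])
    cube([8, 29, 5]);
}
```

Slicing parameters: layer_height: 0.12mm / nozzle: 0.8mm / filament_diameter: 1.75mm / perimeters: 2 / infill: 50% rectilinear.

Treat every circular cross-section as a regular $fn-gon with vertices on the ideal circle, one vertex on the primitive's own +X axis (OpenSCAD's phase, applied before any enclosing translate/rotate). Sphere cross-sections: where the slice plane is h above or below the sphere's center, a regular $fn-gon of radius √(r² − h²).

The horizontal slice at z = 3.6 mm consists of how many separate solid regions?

At z = 3.6 mm: the r=5.5 sphere slices to a regular 8-gon of circumradius 5.161 (√(r²−h²) with h=1.9 from center); the cube at (-2.5, 9) is present — its section is the full 24.5×24.5 rectangle; the cone at (14.5, -3.5) does not reach this height (z outside [8.5, 22]); the cube at (5, -1) is absent (z outside [4, 9]); Taking the union: the 2 present regions are separate (no shared area or edge), so areas and boundary lengths simply add and each stays a separate island — 2 connected regions. The result has 2 disconnected regions.

2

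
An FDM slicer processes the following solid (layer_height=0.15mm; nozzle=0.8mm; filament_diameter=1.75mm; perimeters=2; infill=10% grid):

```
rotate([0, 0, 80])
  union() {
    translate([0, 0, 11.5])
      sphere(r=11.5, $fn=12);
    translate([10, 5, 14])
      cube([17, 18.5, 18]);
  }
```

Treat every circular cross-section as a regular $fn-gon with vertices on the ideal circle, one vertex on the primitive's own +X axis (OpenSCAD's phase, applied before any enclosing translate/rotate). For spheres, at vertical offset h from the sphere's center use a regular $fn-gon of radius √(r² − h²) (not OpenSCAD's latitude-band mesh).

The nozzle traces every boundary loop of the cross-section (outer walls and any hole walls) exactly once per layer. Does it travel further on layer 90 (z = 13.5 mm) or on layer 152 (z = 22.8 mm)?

Layer 90 (z = 13.5): the r=11.5 sphere contributes a regular 12-gon of circumradius √(11.5²−2²) = 11.325 (perimeter = 2·12·11.325·sin(180°/12) = 70.35 mm); the cube at (10, 5) does not reach this height (z outside [14, 32]); Merging all regions: only the r=11.5 sphere is present, so the union is just that shape — boundary = 70.35 mm; (whole slice rotated 80° about Z — lengths, areas and connectivity unchanged). So its perimeter = 70.35 mm. Layer 152 (z = 22.8): the r=11.5 sphere contributes a regular 12-gon of circumradius √(11.5²−11.3²) = 2.135 (perimeter = 2·12·2.135·sin(180°/12) = 13.26 mm); the 17×18.5 cube at (10, 5) contributes its full rectangle (perimeter 71.00 mm); Combining (union): the 2 present regions are separate (no shared area or edge), so areas and boundary lengths simply add and each stays a separate island — boundary = 84.26 mm; (rotated 80° about Z; rotation is an isometry so areas/perimeters/island counts are preserved). So its perimeter = 84.26 mm. Layer 152 is larger (84.26 vs 70.35 mm).

layer 152 (z = 22.8 mm)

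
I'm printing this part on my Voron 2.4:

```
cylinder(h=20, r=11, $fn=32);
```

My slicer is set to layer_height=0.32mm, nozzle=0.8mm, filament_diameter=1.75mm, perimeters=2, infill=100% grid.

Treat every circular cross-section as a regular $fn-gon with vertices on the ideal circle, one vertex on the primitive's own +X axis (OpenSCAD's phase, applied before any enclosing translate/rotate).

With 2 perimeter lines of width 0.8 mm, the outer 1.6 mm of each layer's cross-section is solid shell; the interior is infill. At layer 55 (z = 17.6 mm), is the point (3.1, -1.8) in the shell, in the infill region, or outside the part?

infill

At z = 17.6 mm: the r=11 cylinder contributes a regular 32-gon of circumradius 11. Overall, the cross-section is a single solid region. The nearest boundary edge runs (9.15, -6.11)→(10.16, -4.21); distance from the point to it = 7.36 mm. The point is inside the cross-section and 7.36 mm from the nearest boundary — more than the 1.6 mm shell width (2 × 0.8), so it's in the infill interior.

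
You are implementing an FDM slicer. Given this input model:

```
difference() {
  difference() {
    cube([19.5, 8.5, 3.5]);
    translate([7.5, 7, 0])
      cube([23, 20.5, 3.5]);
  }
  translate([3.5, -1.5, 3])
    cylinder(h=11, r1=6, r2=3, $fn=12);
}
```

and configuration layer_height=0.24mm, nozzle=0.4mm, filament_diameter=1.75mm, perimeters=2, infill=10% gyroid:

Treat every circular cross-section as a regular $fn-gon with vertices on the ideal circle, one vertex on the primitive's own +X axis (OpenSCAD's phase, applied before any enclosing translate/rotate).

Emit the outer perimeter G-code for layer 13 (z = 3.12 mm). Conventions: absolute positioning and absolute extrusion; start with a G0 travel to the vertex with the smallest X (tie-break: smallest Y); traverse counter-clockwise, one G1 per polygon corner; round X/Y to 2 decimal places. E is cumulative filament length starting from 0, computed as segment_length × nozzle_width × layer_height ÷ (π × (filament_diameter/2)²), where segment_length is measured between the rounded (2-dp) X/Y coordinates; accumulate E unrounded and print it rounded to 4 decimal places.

G0 X0.00 Y3.15 Z3.12
G1 X0.52 Y3.67 E0.0294
G1 X3.50 Y4.47 E0.1525
G1 X6.48 Y3.67 E0.2757
G1 X8.67 Y1.48 E0.3993
G1 X9.07 Y0.00 E0.4605
G1 X19.50 Y0.00 E0.8767
G1 X19.50 Y7.00 E1.1561
G1 X7.50 Y7.00 E1.6351
G1 X7.50 Y8.50 E1.6949
G1 X0.00 Y8.50 E1.9943
G1 X0.00 Y3.15 E2.2078

At z = 3.12 mm: the cube (footprint 19.5×8.5) is included at this height; the cube at (7.5, 7) is present — its section is the full 23×20.5 rectangle; Taking the first minus the rest: starting from the 19.5×8.5 cube, the 23×20.5 cube at (7.5, 7) partially overlaps it — only the 18.00 mm² overlap (of its 471.50 mm²) is removed, clipping the outline — 1 connected region; the cone at (3.5, -1.5) (r1=6→r2=3) has section circumradius 5.967 here — a regular 12-gon; After the difference (first − rest): starting from that combined region, the cone at (3.5, -1.5) partially overlaps it — only the 31.95 mm² overlap (of its 106.83 mm²) is removed, clipping the outline — 1 connected region. The outline is a single polygon with 11 vertices. Extrusion per mm of travel: 0.4 × 0.24 / (π × 0.875²) = 0.039912. Accumulating E over each segment gives final E = 2.2078.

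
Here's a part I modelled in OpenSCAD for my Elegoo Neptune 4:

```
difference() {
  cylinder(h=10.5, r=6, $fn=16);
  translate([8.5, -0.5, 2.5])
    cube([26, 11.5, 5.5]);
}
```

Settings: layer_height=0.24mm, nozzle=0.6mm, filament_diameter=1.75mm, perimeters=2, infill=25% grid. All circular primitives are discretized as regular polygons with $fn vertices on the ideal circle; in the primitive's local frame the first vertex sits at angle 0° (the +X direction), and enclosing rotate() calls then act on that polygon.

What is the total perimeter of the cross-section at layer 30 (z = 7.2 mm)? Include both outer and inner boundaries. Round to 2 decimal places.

37.46 mm

At z = 7.2 mm: the r=6 cylinder contributes a regular 16-gon of circumradius 6 (perimeter = 2·16·6.000·sin(180°/16) = 37.46 mm); the cube at (8.5, -0.5) (footprint 26×11.5) is included at this height (perimeter 75.00 mm); Subtracting the remaining from the first: starting from the r=6 cylinder, the 26×11.5 cube at (8.5, -0.5) misses the remaining region (no effect) — boundary = 37.46 mm. Overall, the cross-section is a single solid region. Total boundary length (outer) = 37.46 mm.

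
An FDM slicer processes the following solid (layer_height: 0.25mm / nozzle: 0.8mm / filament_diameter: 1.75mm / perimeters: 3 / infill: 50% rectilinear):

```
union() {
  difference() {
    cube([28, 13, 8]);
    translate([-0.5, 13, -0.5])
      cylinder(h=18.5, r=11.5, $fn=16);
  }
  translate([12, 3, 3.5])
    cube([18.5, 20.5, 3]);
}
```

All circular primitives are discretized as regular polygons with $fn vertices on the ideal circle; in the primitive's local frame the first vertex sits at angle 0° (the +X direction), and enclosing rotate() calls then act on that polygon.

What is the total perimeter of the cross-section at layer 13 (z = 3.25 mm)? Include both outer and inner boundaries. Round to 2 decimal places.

77.04 mm

At z = 3.25 mm: the 28×13 cube contributes its full rectangle (perimeter 82.00 mm); the cylinder at (-0.5, 13): section is a regular 16-gon, circumradius r=11.5 (perimeter = 2·16·11.500·sin(180°/16) = 71.79 mm); Subtracting the remaining from the first: starting from the 28×13 cube, the r=11.5 cylinder at (-0.5, 13) partially overlaps it — only the 95.49 mm² overlap (of its 404.88 mm²) is removed, clipping the outline — boundary = 77.04 mm; the cube at (12, 3) is not intersected at this z (z outside [3.5, 6.5]); Combining (union): only that combined region is present, so the union is just that shape — boundary = 77.04 mm. Overall, the cross-section is a single solid region. Total boundary length (outer) = 77.04 mm.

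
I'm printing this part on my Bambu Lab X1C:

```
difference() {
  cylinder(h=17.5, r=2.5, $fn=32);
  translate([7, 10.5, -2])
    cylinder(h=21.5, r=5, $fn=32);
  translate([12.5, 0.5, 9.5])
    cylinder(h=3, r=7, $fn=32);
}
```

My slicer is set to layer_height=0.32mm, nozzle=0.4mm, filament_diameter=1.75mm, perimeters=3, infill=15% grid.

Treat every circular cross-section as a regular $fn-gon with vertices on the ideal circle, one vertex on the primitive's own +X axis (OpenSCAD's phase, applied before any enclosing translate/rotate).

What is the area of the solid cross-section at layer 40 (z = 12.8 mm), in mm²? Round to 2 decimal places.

At z = 12.8 mm: the r=2.5 cylinder contributes a regular 32-gon of circumradius 2.5 (area = (32/2)·2.500²·sin(360°/32) = 19.51 mm²); the r=5 cylinder at (7, 10.5) gives a regular 32-gon of circumradius 5 (constant along its height) (area = (32/2)·5.000²·sin(360°/32) = 78.04 mm²); the cylinder at (12.5, 0.5) does not reach this height (z outside [9.5, 12.5]); After the difference (first − rest): starting from the r=2.5 cylinder (19.51 mm²), the r=5 cylinder at (7, 10.5) misses the remaining region (no effect) — area = 19.51 mm². Overall, the cross-section is a single solid region. Net area = 19.51 mm².

19.51 mm²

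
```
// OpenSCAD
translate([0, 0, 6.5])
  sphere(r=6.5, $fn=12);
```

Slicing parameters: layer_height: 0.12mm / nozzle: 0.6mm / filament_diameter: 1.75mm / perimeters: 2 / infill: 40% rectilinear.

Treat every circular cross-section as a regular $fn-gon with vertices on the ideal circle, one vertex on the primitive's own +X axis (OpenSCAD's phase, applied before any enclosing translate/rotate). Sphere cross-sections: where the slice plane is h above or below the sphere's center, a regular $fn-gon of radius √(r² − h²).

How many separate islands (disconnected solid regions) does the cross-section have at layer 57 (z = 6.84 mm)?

1

At z = 6.84 mm: the r=6.5 sphere slices to a regular 12-gon of circumradius 6.491 (√(r²−h²) with h=0.34 from center). Overall, the cross-section is a single solid region. Island count = 1.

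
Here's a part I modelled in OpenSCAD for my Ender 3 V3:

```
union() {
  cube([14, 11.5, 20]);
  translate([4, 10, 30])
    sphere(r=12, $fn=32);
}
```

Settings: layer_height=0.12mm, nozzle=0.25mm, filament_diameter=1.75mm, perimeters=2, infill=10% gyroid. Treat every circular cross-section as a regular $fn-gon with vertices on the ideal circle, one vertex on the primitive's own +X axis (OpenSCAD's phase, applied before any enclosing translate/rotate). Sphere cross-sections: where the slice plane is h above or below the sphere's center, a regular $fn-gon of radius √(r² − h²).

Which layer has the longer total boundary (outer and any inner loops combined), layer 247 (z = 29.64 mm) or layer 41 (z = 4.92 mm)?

Layer 247 (z = 29.64): the cube does not reach this height (z outside [0, 20]); the sphere at (4, 10): section is a regular 32-gon, circumradius = √(r²−h²) = √(12²−0.36²) = 11.995 (perimeter = 2·32·11.995·sin(180°/32) = 75.24 mm); Combining (union): only the r=12 sphere at (4, 10) is present, so the union is just that shape — boundary = 75.24 mm. So its perimeter = 75.24 mm. Layer 41 (z = 4.92): the 14×11.5 cube contributes its full rectangle (perimeter 51.00 mm); the sphere at (4, 10) is absent (|z−center|=25.080 > r=12); Merging all regions: only the 14×11.5 cube is present, so the union is just that shape — boundary = 51.00 mm. So its perimeter = 51.00 mm. Layer 247 is larger (75.24 vs 51.00 mm).

layer 247 (z = 29.64 mm)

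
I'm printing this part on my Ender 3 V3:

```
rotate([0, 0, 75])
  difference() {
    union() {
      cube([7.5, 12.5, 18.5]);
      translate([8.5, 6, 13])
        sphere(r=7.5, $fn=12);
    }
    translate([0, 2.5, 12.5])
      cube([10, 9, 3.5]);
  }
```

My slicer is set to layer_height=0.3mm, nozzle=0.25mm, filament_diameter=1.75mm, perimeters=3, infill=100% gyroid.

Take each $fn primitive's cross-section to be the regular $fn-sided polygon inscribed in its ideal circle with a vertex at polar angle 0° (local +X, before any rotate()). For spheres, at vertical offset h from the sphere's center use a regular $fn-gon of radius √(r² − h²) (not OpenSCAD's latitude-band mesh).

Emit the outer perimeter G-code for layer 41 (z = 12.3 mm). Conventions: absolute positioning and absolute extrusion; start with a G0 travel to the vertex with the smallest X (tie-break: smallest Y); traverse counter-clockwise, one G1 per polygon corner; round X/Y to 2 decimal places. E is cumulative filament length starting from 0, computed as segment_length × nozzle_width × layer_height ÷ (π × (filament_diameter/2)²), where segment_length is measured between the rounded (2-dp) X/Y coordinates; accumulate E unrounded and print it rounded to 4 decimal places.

At z = 12.3 mm: the cube is present — its section is the full 7.5×12.5 rectangle; the r=7.5 sphere at (8.5, 6) slices to a regular 12-gon of circumradius 7.467 (√(r²−h²) with h=0.7 from center); Taking the union: the regions partially overlap (shared area 65.67 mm²), so overlapping operands fuse into one piece — 1 connected region; the cube at (0, 2.5) does not reach this height (z outside [12.5, 16]); Taking the first minus the rest: none of the subtracted shapes is present at this height, so the result so far is unchanged — 1 connected region; (whole slice rotated 75° about Z — lengths, areas and connectivity unchanged). The outline is a single polygon with 12 vertices. Extrusion per mm of travel: 0.25 × 0.3 / (π × 0.875²) = 0.031181. Accumulating E over each segment gives final E = 1.6570.

G0 X-12.07 Y3.24 Z12.30
G1 X0.00 Y0.00 E0.3897
G1 X1.11 Y4.15 E0.5236
G1 X1.68 Y4.48 E0.5442
G1 X3.62 Y7.83 E0.6649
G1 X3.62 Y11.70 E0.7856
G1 X1.68 Y15.04 E0.9060
G1 X-1.66 Y16.98 E1.0264
G1 X-5.53 Y16.98 E1.1471
G1 X-8.88 Y15.04 E1.2678
G1 X-10.81 Y11.70 E1.3881
G1 X-10.81 Y7.96 E1.5047
G1 X-12.07 Y3.24 E1.6570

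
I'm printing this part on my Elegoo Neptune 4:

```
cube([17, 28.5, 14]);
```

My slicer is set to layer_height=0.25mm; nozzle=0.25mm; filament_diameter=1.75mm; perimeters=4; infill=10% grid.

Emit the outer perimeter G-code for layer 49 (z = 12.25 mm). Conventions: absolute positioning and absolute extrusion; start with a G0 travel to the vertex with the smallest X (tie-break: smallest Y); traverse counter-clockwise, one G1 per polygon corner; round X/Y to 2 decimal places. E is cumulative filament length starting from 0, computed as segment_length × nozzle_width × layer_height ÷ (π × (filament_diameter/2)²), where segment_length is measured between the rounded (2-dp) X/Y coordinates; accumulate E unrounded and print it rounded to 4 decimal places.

At z = 12.25 mm: the cube (footprint 17×28.5) is included at this height. The outline is a single polygon with 4 vertices. Extrusion per mm of travel: 0.25 × 0.25 / (π × 0.875²) = 0.025984. Accumulating E over each segment gives final E = 2.3646.

G0 X0.00 Y0.00 Z12.25
G1 X17.00 Y0.00 E0.4417
G1 X17.00 Y28.50 E1.1823
G1 X0.00 Y28.50 E1.6240
G1 X0.00 Y0.00 E2.3646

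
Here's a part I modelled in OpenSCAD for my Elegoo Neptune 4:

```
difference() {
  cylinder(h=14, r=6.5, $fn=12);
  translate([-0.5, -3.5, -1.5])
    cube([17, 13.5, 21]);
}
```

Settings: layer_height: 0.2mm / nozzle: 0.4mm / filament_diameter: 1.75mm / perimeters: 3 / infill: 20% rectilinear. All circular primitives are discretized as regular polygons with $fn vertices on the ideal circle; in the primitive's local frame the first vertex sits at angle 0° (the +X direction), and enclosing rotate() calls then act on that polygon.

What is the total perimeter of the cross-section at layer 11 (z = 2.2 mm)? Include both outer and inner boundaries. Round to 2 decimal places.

41.79 mm

At z = 2.2 mm: the r=6.5 cylinder contributes a regular 12-gon of circumradius 6.5 (perimeter = 2·12·6.500·sin(180°/12) = 40.38 mm); the cube at (-0.5, -3.5) (footprint 17×13.5) is included at this height (perimeter 61.00 mm); Taking the first minus the rest: starting from the r=6.5 cylinder, the 17×13.5 cube at (-0.5, -3.5) partially overlaps it — only the 57.74 mm² overlap (of its 229.50 mm²) is removed, clipping the outline — boundary = 41.79 mm. Overall, the cross-section is a single solid region. Total boundary length (outer) = 41.79 mm.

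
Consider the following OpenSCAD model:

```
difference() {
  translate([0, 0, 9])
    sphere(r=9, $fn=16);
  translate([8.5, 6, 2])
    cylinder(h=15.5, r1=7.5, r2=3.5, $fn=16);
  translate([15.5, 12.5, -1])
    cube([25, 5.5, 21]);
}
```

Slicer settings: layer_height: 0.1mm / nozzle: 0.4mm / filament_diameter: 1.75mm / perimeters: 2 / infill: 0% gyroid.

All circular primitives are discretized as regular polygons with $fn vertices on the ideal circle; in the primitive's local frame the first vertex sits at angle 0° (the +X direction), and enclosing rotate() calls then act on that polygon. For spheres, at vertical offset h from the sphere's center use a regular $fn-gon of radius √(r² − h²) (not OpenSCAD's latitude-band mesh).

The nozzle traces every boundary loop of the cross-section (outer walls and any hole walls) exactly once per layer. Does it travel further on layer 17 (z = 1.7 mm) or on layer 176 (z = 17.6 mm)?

Layer 17 (z = 1.7): the r=9 sphere slices to a regular 16-gon of circumradius 5.264 (√(r²−h²) with h=7.3 from center) (perimeter = 2·16·5.264·sin(180°/16) = 32.86 mm); the cone at (8.5, 6) is absent (z outside [2, 17.5]); the cube at (15.5, 12.5) is present — its section is the full 25×5.5 rectangle (perimeter 61.00 mm); Taking the first minus the rest: starting from the r=9 sphere, the 25×5.5 cube at (15.5, 12.5) misses the remaining region (no effect) — boundary = 32.86 mm. So its perimeter = 32.86 mm. Layer 176 (z = 17.6): the r=9 sphere slices to a regular 16-gon of circumradius 2.653 (√(r²−h²) with h=8.6 from center) (perimeter = 2·16·2.653·sin(180°/16) = 16.56 mm); the cone at (8.5, 6) is not intersected at this z (z outside [2, 17.5]); the cube at (15.5, 12.5) is present — its section is the full 25×5.5 rectangle (perimeter 61.00 mm); After the difference (first − rest): starting from the r=9 sphere, the 25×5.5 cube at (15.5, 12.5) misses the remaining region (no effect) — boundary = 16.56 mm. So its perimeter = 16.56 mm. Layer 17 is larger (32.86 vs 16.56 mm).

layer 17 (z = 1.7 mm)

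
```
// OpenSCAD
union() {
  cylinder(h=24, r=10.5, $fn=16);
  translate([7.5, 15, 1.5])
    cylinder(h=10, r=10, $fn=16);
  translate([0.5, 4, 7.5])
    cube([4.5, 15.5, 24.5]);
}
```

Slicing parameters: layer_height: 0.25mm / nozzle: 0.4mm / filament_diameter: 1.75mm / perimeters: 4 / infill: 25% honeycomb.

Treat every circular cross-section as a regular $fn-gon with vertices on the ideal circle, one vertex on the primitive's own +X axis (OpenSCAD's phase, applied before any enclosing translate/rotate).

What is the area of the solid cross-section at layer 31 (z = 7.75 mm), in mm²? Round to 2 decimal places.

At z = 7.75 mm: the cylinder: section is a regular 16-gon, circumradius r=10.5 (area = (16/2)·10.500²·sin(360°/16) = 337.53 mm²); the r=10 cylinder at (7.5, 15) gives a regular 16-gon of circumradius 10 (constant along its height) (area = (16/2)·10.000²·sin(360°/16) = 306.15 mm²); the cube at (0.5, 4) (footprint 4.5×15.5) is included at this height (area 69.75 mm²); Combining (union): the regions partially overlap — summed areas 713.42 mm² minus the doubly-counted overlap 96.40 mm² gives 617.03 mm² — area = 617.03 mm². Overall, the cross-section is a single solid region. Net area = 617.03 mm².

617.03 mm²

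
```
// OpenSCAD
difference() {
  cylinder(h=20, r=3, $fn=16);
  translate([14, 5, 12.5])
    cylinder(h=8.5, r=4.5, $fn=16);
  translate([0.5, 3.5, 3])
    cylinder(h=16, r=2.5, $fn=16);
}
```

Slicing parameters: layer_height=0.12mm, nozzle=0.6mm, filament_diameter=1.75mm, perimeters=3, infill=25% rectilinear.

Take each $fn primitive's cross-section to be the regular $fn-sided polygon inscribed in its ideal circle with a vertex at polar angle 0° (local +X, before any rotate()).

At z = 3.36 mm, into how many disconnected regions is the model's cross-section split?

At z = 3.36 mm: the r=3 cylinder gives a regular 16-gon of circumradius 3 (constant along its height); the cylinder at (14, 5) does not reach this height (z outside [12.5, 21]); the cylinder at (0.5, 3.5): section is a regular 16-gon, circumradius r=2.5; After the difference (first − rest): starting from the r=3 cylinder, the r=2.5 cylinder at (0.5, 3.5) partially overlaps it — only the 5.38 mm² overlap (of its 19.13 mm²) is removed, clipping the outline — 1 connected region. The result has 1 disconnected region.

1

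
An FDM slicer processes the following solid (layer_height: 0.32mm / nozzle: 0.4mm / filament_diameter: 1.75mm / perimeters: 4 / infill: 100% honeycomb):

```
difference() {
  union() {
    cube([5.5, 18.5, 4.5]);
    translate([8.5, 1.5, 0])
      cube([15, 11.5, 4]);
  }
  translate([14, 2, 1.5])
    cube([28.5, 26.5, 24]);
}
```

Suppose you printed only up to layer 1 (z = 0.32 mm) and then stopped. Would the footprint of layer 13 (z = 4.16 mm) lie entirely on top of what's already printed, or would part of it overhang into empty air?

Compare the two slices. At z = 0.32: the 5.5×18.5 cube contributes its full rectangle (area 101.75 mm²); the cube at (8.5, 1.5) is present — its section is the full 15×11.5 rectangle (area 172.50 mm²); Merging all regions: the 2 present regions are separate (no shared area or edge), so areas and boundary lengths simply add and each stays a separate island — area = 274.25 mm²; the cube at (14, 2) is absent (z outside [1.5, 25.5]); Taking the first minus the rest: none of the subtracted shapes is present at this height, so the result so far is unchanged — area = 274.25 mm². At z = 4.16: the cube is present — its section is the full 5.5×18.5 rectangle (area 101.75 mm²); the cube at (8.5, 1.5) does not reach this height (z outside [0, 4]); Combining (union): only the 5.5×18.5 cube is present, so the union is just that shape — area = 101.75 mm²; the 28.5×26.5 cube at (14, 2) contributes its full rectangle (area 755.25 mm²); After the difference (first − rest): starting from that combined region (101.75 mm²), the 28.5×26.5 cube at (14, 2) misses the remaining region (no effect) — area = 101.75 mm². Checking containment: the cross-section at z = 4.16 is a subset of the cross-section at z = 0.32.

entirely on top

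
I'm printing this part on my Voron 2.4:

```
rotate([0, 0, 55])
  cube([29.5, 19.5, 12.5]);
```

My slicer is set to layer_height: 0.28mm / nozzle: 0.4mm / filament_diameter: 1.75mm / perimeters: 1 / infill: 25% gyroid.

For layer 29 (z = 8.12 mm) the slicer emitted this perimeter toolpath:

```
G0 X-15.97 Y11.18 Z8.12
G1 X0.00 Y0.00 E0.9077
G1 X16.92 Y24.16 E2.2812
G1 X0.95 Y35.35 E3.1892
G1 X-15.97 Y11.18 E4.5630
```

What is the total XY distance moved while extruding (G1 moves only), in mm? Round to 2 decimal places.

Sum the Euclidean lengths of each G1 segment: total = 97.99 mm.

97.99 mm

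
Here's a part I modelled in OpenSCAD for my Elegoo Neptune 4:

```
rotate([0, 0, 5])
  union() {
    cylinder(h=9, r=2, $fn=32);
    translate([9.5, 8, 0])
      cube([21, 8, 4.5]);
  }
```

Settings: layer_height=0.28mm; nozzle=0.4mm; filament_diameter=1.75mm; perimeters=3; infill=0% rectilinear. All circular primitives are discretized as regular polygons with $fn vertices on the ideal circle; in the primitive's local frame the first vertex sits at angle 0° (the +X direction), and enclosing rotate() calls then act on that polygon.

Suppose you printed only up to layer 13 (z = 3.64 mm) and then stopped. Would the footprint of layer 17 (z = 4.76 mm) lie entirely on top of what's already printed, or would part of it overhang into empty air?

Compare the two slices. At z = 3.64: the r=2 cylinder contributes a regular 32-gon of circumradius 2 (area = (32/2)·2.000²·sin(360°/32) = 12.49 mm²); the cube at (9.5, 8) is present — its section is the full 21×8 rectangle (area 168.00 mm²); Taking the union: the 2 present regions are separate (no shared area or edge), so areas and boundary lengths simply add and each stays a separate island — area = 180.49 mm²; (rotated 5° about Z; rotation is an isometry so areas/perimeters/island counts are preserved). At z = 4.76: the r=2 cylinder gives a regular 32-gon of circumradius 2 (constant along its height) (area = (32/2)·2.000²·sin(360°/32) = 12.49 mm²); the cube at (9.5, 8) does not reach this height (z outside [0, 4.5]); Merging all regions: only the r=2 cylinder is present, so the union is just that shape — area = 12.49 mm²; (whole slice rotated 5° about Z — lengths, areas and connectivity unchanged). Checking containment: the cross-section at z = 4.76 is a subset of the cross-section at z = 3.64.

entirely on top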